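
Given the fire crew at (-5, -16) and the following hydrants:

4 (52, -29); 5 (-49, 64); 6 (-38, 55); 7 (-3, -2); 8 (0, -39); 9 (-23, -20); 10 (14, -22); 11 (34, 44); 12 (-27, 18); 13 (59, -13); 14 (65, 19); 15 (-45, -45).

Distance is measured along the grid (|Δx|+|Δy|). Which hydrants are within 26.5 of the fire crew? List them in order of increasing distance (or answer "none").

7, 9, 10

Distances from (-5, -16):
4: |57| + |-13| = 57 + 13 = 70
5: |-44| + |80| = 44 + 80 = 124
6: |-33| + |71| = 33 + 71 = 104
7: |2| + |14| = 2 + 14 = 16
8: |5| + |-23| = 5 + 23 = 28
9: |-18| + |-4| = 18 + 4 = 22
10: |19| + |-6| = 19 + 6 = 25
11: |39| + |60| = 39 + 60 = 99
12: |-22| + |34| = 22 + 34 = 56
13: |64| + |3| = 64 + 3 = 67
14: |70| + |35| = 70 + 35 = 105
15: |-40| + |-29| = 40 + 29 = 69
Threshold 26.5: 7 (16), 9 (22), 10 (25) are within range.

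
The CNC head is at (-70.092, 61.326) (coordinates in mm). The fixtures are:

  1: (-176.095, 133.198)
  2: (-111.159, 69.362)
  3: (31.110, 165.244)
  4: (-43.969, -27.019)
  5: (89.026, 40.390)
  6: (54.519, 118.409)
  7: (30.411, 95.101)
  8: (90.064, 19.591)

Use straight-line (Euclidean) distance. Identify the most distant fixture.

8

Distances from (-70.092, 61.326):
1: √((-106.003)² + (71.872)²) = √(11236.63601 + 5165.58438) = 128.071 mm
2: √((-41.067)² + (8.036)²) = √(1686.49849 + 64.57730) = 41.846 mm
3: √((101.202)² + (103.918)²) = √(10241.84480 + 10798.95072) = 145.054 mm
4: √((26.123)² + (-88.345)²) = √(682.41113 + 7804.83903) = 92.126 mm
5: √((159.118)² + (-20.936)²) = √(25318.53792 + 438.31610) = 160.489 mm
6: √((124.611)² + (57.083)²) = √(15527.90132 + 3258.46889) = 137.063 mm
7: √((100.503)² + (33.775)²) = √(10100.85301 + 1140.75062) = 106.026 mm
8: √((160.156)² + (-41.735)²) = √(25649.94434 + 1741.81022) = 165.505 mm
Maximum: 8 at 165.505 mm.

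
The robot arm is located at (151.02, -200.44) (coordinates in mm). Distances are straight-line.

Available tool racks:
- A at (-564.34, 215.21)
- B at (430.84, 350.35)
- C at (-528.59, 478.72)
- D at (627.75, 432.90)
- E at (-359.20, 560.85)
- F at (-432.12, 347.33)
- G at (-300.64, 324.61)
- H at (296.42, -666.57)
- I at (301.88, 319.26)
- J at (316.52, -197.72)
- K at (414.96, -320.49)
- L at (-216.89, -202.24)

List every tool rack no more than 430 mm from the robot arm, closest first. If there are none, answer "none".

Distances from (151.02, -200.44):
A: 827.35 mm
B: 617.79 mm
C: 960.80 mm
D: 792.71 mm
E: 916.45 mm
F: 800.07 mm
G: 692.59 mm
H: 488.28 mm
I: 541.15 mm
J: 165.52 mm
K: 289.96 mm
L: 367.91 mm
Threshold 430 mm: J (165.52 mm), K (289.96 mm), L (367.91 mm) are within range.

J, K, L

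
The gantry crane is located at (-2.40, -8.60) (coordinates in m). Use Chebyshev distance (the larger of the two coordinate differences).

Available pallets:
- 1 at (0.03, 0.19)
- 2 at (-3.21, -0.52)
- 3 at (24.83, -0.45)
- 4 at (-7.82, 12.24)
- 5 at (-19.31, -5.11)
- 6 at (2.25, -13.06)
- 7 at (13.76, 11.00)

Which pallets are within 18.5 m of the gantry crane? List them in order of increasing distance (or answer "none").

Distances from (-2.40, -8.60):
1: max(|2.43|, |8.79|) = 8.79 m
2: max(|-0.81|, |8.08|) = 8.08 m
3: max(|27.23|, |8.15|) = 27.23 m
4: max(|-5.42|, |20.84|) = 20.84 m
5: max(|-16.91|, |3.49|) = 16.91 m
6: max(|4.65|, |-4.46|) = 4.65 m
7: max(|16.16|, |19.60|) = 19.60 m
Threshold 18.5 m: 6 (4.65 m), 2 (8.08 m), 1 (8.79 m), 5 (16.91 m) are within range.

6, 2, 1, 5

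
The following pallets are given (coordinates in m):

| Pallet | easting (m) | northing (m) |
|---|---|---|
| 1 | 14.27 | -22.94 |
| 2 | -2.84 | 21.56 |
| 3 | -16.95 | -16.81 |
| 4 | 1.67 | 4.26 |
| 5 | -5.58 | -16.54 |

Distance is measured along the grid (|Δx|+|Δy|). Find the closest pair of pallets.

Pairwise distances:
3–5: 11.64 m
2–4: 21.81 m
1–5: 26.25 m
4–5: 28.05 m
1–3: 37.35 m
3–4: 39.69 m
1–4: 39.80 m
2–5: 40.84 m
2–3: 52.48 m
1–2: 61.61 m
Closest pair: 3–5 at 11.64 m.

3 and 5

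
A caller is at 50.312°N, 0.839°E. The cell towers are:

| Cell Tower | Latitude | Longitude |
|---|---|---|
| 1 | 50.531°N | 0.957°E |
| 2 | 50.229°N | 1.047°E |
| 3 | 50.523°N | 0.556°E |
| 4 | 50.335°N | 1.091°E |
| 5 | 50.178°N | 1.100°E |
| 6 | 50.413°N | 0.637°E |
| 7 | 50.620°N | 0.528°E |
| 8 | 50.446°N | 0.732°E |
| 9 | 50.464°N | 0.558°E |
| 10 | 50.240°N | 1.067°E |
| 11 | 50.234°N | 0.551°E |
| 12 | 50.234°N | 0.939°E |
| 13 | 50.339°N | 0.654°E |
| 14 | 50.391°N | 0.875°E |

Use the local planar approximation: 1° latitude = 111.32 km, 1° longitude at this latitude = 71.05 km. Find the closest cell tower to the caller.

Distances from 50.312°N, 0.839°E:
1: √((0.219·111.32)² + (0.118·71.05)²) = √(594.33954 + 70.28978) = 25.780 km
2: √((-0.083·111.32)² + (0.208·71.05)²) = √(85.36947 + 218.40111) = 17.429 km
3: √((0.211·111.32)² + (-0.283·71.05)²) = √(551.71057 + 404.29748) = 30.919 km
4: √((0.023·111.32)² + (0.252·71.05)²) = √(6.55544 + 320.57470) = 18.087 km
5: √((-0.134·111.32)² + (0.261·71.05)²) = √(222.51331 + 343.88179) = 23.799 km
6: √((0.101·111.32)² + (-0.202·71.05)²) = √(126.41224 + 205.98277) = 18.232 km
7: √((0.308·111.32)² + (-0.311·71.05)²) = √(1175.56820 + 488.25752) = 40.790 km
8: √((0.134·111.32)² + (-0.107·71.05)²) = √(222.51331 + 57.79573) = 16.742 km
9: √((0.152·111.32)² + (-0.281·71.05)²) = √(286.30806 + 398.60322) = 26.171 km
10: √((-0.072·111.32)² + (0.228·71.05)²) = √(64.24087 + 262.42056) = 18.074 km
11: √((-0.078·111.32)² + (-0.288·71.05)²) = √(75.39379 + 418.70981) = 22.228 km
12: √((-0.078·111.32)² + (0.100·71.05)²) = √(75.39379 + 50.48102) = 11.219 km
13: √((0.027·111.32)² + (-0.185·71.05)²) = √(9.03387 + 172.77131) = 13.484 km
14: √((0.079·111.32)² + (0.036·71.05)²) = √(77.33936 + 6.54234) = 9.159 km
Minimum: 14 at 9.159 km.

14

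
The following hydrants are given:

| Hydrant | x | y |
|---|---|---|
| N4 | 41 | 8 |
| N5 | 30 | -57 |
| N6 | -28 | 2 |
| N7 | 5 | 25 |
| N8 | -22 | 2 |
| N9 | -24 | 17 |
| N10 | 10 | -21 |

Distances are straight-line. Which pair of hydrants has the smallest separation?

Pairwise distances:
N6–N8: 6.0
N8–N9: 15.1
N6–N9: 15.5
N7–N9: 30.1
N7–N8: 35.5
N8–N10: 39.4
N4–N7: 39.8
N6–N7: 40.2
N5–N10: 41.2
N4–N10: 42.4
N6–N10: 44.4
N7–N10: 46.3
N9–N10: 51.0
N4–N8: 63.3
N4–N9: 65.6
N4–N5: 65.9
N4–N6: 69.3
N5–N8: 78.6
N5–N6: 82.7
N5–N7: 85.7
N5–N9: 91.6
Closest pair: N6–N8 at 6.0.

N6 and N8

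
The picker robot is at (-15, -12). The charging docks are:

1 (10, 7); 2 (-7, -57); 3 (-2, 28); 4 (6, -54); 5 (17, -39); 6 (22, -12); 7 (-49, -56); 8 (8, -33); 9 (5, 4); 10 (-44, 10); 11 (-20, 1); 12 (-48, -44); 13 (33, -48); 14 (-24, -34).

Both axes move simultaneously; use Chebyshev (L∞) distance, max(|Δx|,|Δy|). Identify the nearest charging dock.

Distances from (-15, -12):
1: 25
2: 45
3: 40
4: 42
5: 32
6: 37
7: 44
8: 23
9: 20
10: 29
11: 13
12: 33
13: 48
14: 22
Minimum: 11 at 13.

11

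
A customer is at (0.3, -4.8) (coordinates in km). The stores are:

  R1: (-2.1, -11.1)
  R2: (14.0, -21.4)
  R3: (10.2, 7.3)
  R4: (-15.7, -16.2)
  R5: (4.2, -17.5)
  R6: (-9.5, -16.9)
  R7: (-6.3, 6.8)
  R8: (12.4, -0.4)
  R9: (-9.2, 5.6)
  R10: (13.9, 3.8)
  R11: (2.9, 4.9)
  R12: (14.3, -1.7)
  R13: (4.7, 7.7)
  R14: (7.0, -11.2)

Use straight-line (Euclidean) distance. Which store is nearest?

Distances from (0.3, -4.8):
R1: 6.74 km
R2: 21.52 km
R3: 15.63 km
R4: 19.65 km
R5: 13.29 km
R6: 15.57 km
R7: 13.35 km
R8: 12.88 km
R9: 14.09 km
R10: 16.09 km
R11: 10.04 km
R12: 14.34 km
R13: 13.25 km
R14: 9.27 km
Minimum: R1 at 6.74 km.

R1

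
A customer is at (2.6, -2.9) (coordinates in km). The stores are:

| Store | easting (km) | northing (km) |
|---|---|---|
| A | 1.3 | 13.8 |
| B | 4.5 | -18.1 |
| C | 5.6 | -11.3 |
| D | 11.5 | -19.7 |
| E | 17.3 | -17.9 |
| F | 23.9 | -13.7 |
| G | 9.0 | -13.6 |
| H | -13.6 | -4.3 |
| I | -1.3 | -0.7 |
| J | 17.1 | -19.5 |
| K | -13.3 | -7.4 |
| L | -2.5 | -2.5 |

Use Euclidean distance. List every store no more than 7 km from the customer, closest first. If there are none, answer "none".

I, L

Distances from (2.6, -2.9):
A: √((-1.3)² + (16.7)²) = √(1.690 + 278.890) = 16.8 km
B: √((1.9)² + (-15.2)²) = √(3.610 + 231.040) = 15.3 km
C: √((3.0)² + (-8.4)²) = √(9.000 + 70.560) = 8.9 km
D: √((8.9)² + (-16.8)²) = √(79.210 + 282.240) = 19.0 km
E: √((14.7)² + (-15.0)²) = √(216.090 + 225.000) = 21.0 km
F: √((21.3)² + (-10.8)²) = √(453.690 + 116.640) = 23.9 km
G: √((6.4)² + (-10.7)²) = √(40.960 + 114.490) = 12.5 km
H: √((-16.2)² + (-1.4)²) = √(262.440 + 1.960) = 16.3 km
I: √((-3.9)² + (2.2)²) = √(15.210 + 4.840) = 4.5 km
J: √((14.5)² + (-16.6)²) = √(210.250 + 275.560) = 22.0 km
K: √((-15.9)² + (-4.5)²) = √(252.810 + 20.250) = 16.5 km
L: √((-5.1)² + (0.4)²) = √(26.010 + 0.160) = 5.1 km
Threshold 7 km: I (4.5 km), L (5.1 km) are within range.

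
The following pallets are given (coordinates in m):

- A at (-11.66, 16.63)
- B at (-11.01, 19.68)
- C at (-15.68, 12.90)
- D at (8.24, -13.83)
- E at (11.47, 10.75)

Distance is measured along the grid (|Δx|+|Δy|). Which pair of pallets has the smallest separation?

A and B

Pairwise distances:
A–B: |0.65| + |3.05| = 0.65 + 3.05 = 3.70 m
A–C: |-4.02| + |-3.73| = 4.02 + 3.73 = 7.75 m
A–D: |19.90| + |-30.46| = 19.90 + 30.46 = 50.36 m
A–E: |23.13| + |-5.88| = 23.13 + 5.88 = 29.01 m
B–C: |-4.67| + |-6.78| = 4.67 + 6.78 = 11.45 m
B–D: |19.25| + |-33.51| = 19.25 + 33.51 = 52.76 m
B–E: |22.48| + |-8.93| = 22.48 + 8.93 = 31.41 m
C–D: |23.92| + |-26.73| = 23.92 + 26.73 = 50.65 m
C–E: |27.15| + |-2.15| = 27.15 + 2.15 = 29.30 m
D–E: |3.23| + |24.58| = 3.23 + 24.58 = 27.81 m
Closest pair: A–B at 3.70 m.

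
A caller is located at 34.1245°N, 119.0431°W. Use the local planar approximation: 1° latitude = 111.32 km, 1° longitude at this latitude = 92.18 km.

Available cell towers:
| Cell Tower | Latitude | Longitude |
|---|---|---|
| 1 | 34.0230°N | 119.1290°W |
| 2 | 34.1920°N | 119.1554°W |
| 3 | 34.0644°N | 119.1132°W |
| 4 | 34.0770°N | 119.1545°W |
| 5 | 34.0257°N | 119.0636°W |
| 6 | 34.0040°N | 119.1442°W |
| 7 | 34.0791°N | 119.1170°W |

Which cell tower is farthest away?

6

Distances from 34.1245°N, 119.0431°W:
1: 13.7973 km
2: 12.7915 km
3: 9.3014 km
4: 11.5503 km
5: 11.1596 km
6: 16.3337 km
7: 8.4822 km
Maximum: 6 at 16.3337 km.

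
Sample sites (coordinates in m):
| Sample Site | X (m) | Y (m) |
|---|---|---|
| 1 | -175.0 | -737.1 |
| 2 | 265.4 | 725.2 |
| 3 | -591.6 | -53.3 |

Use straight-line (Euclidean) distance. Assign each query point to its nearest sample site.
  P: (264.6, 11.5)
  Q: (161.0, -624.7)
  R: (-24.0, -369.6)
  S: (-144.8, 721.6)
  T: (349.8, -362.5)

P→2; Q→1; R→1; S→2; T→1

P at (264.6, 11.5):
  1: 868.1 m
  2: 713.7 m
  3: 858.6 m
  → nearest: 2 (713.7 m)
Q at (161.0, -624.7):
  1: 354.3 m
  2: 1353.9 m
  3: 944.9 m
  → nearest: 1 (354.3 m)
R at (-24.0, -369.6):
  1: 397.3 m
  2: 1132.4 m
  3: 649.8 m
  → nearest: 1 (397.3 m)
S at (-144.8, 721.6):
  1: 1459.0 m
  2: 410.2 m
  3: 894.5 m
  → nearest: 2 (410.2 m)
T at (349.8, -362.5):
  1: 644.8 m
  2: 1091.0 m
  3: 990.9 m
  → nearest: 1 (644.8 m)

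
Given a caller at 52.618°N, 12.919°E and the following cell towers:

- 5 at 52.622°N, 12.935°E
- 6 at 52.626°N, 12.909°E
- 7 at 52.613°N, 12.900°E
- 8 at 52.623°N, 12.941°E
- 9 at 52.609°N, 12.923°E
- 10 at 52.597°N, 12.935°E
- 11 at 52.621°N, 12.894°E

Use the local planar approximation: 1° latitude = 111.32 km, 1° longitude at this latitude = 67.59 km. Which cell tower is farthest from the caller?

10

Distances from 52.618°N, 12.919°E:
5: √((0.004·111.32)² + (0.016·67.59)²) = √(0.19827 + 1.16951) = 1.170 km
6: √((0.008·111.32)² + (-0.010·67.59)²) = √(0.79310 + 0.45684) = 1.118 km
7: √((-0.005·111.32)² + (-0.019·67.59)²) = √(0.30980 + 1.64920) = 1.400 km
8: √((0.005·111.32)² + (0.022·67.59)²) = √(0.30980 + 2.21111) = 1.588 km
9: √((-0.009·111.32)² + (0.004·67.59)²) = √(1.00376 + 0.07309) = 1.038 km
10: √((-0.021·111.32)² + (0.016·67.59)²) = √(5.46493 + 1.16951) = 2.576 km
11: √((0.003·111.32)² + (-0.025·67.59)²) = √(0.11153 + 2.85526) = 1.722 km
Maximum: 10 at 2.576 km.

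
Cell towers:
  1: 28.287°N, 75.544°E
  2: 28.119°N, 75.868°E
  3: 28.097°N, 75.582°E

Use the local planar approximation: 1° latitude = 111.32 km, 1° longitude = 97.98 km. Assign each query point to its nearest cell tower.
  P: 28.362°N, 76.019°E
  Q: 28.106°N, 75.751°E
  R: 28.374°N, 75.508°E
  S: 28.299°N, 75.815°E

P at 28.362°N, 76.019°E:
  1: √((-0.075·111.32)² + (-0.475·97.98)²) = √(69.70580 + 2166.01814) = 47.283 km
  2: √((-0.243·111.32)² + (-0.151·97.98)²) = √(731.74362 + 218.89143) = 30.832 km
  3: √((-0.265·111.32)² + (-0.437·97.98)²) = √(870.23820 + 1833.31775) = 51.996 km
  → nearest: 2 (30.832 km)
Q at 28.106°N, 75.751°E:
  1: √((0.181·111.32)² + (-0.207·97.98)²) = √(405.97898 + 411.35385) = 28.589 km
  2: √((0.013·111.32)² + (0.117·97.98)²) = √(2.09427 + 131.41550) = 11.555 km
  3: √((-0.009·111.32)² + (-0.169·97.98)²) = √(1.00376 + 274.18790) = 16.589 km
  → nearest: 2 (11.555 km)
R at 28.374°N, 75.508°E:
  1: √((-0.087·111.32)² + (0.036·97.98)²) = √(93.79613 + 12.44170) = 10.307 km
  2: √((-0.255·111.32)² + (0.360·97.98)²) = √(805.79906 + 1244.17042) = 45.277 km
  3: √((-0.277·111.32)² + (0.074·97.98)²) = √(950.83669 + 52.57004) = 31.677 km
  → nearest: 1 (10.307 km)
S at 28.299°N, 75.815°E:
  1: √((-0.012·111.32)² + (-0.271·97.98)²) = √(1.78447 + 705.03950) = 26.586 km
  2: √((-0.180·111.32)² + (0.053·97.98)²) = √(401.50541 + 26.96663) = 20.700 km
  3: √((-0.202·111.32)² + (-0.233·97.98)²) = √(505.64898 + 521.17876) = 32.044 km
  → nearest: 2 (20.700 km)

P→2; Q→2; R→1; S→2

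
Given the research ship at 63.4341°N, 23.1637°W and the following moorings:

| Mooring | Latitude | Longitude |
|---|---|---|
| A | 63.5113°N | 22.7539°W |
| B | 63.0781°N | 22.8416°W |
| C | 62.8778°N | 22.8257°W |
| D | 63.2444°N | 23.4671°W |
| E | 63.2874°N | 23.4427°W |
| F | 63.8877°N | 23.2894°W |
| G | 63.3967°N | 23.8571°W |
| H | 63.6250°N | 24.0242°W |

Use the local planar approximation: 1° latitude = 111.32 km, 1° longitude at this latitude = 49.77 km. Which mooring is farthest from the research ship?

Distances from 63.4341°N, 23.1637°W:
A: √((0.0772·111.32)² + (0.4098·49.77)²) = √(73.855186 + 415.986455) = 22.1324 km
B: √((-0.3560·111.32)² + (0.3221·49.77)²) = √(1570.530559 + 256.990300) = 42.7495 km
C: √((-0.5563·111.32)² + (0.3380·49.77)²) = √(3834.992467 + 282.988432) = 64.1715 km
D: √((-0.1897·111.32)² + (-0.3034·49.77)²) = √(445.944752 + 228.016584) = 25.9608 km
E: √((-0.1467·111.32)² + (-0.2790·49.77)²) = √(266.689933 + 192.816275) = 21.4361 km
F: √((0.4536·111.32)² + (-0.1257·49.77)²) = √(2549.719980 + 39.138650) = 50.8808 km
G: √((-0.0374·111.32)² + (-0.6934·49.77)²) = √(17.333633 + 1190.975853) = 34.7607 km
H: √((0.1909·111.32)² + (-0.8605·49.77)²) = √(451.604491 + 1834.159210) = 47.8097 km
Maximum: C at 64.1715 km.

C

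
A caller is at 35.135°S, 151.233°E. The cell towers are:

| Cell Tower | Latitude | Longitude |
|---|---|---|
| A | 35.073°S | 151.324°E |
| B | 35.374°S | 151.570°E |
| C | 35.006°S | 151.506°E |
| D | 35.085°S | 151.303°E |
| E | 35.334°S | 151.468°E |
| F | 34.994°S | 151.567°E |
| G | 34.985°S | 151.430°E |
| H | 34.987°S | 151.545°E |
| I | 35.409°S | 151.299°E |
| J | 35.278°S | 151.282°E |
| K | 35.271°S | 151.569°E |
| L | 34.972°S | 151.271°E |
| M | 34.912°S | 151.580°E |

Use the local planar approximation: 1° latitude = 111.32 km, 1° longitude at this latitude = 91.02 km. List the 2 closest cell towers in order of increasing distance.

D, A

Distances from 35.135°S, 151.233°E:
A: √((0.062·111.32)² + (0.091·91.02)²) = √(47.63540 + 68.60511) = 10.781 km
B: √((-0.239·111.32)² + (0.337·91.02)²) = √(707.85157 + 940.87833) = 40.605 km
C: √((0.129·111.32)² + (0.273·91.02)²) = √(206.21764 + 617.44596) = 28.700 km
D: √((0.050·111.32)² + (0.070·91.02)²) = √(30.98036 + 40.59474) = 8.460 km
E: √((-0.199·111.32)² + (0.235·91.02)²) = √(490.74123 + 457.51927) = 30.794 km
F: √((0.141·111.32)² + (0.334·91.02)²) = √(246.36818 + 924.20134) = 34.214 km
G: √((0.150·111.32)² + (0.197·91.02)²) = √(278.82320 + 321.51861) = 24.502 km
H: √((0.148·111.32)² + (0.312·91.02)²) = √(271.43749 + 806.46004) = 32.831 km
I: √((-0.274·111.32)² + (0.066·91.02)²) = √(930.35248 + 36.08789) = 31.088 km
J: √((-0.143·111.32)² + (0.049·91.02)²) = √(253.40692 + 19.89142) = 16.532 km
K: √((-0.136·111.32)² + (0.336·91.02)²) = √(229.20507 + 935.30276) = 34.125 km
L: √((0.163·111.32)² + (0.038·91.02)²) = √(329.24683 + 11.96302) = 18.472 km
M: √((0.223·111.32)² + (0.347·91.02)²) = √(616.24885 + 997.54527) = 40.172 km
Sorted: D (8.460 km) < A (10.781 km) < J (16.532 km) < L (18.472 km) < …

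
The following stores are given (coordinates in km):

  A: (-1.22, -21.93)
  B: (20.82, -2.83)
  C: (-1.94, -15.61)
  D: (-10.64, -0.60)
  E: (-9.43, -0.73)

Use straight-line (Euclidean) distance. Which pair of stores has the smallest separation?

Pairwise distances:
A–B: 29.16 km
A–C: 6.36 km
A–D: 23.32 km
A–E: 22.73 km
B–C: 26.10 km
B–D: 31.54 km
B–E: 30.32 km
C–D: 17.35 km
C–E: 16.66 km
D–E: 1.22 km
Closest pair: D–E at 1.22 km.

D and E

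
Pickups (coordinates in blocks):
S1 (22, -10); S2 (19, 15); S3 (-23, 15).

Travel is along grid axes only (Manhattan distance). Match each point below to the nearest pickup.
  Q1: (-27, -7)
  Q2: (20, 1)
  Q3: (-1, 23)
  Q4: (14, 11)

Q1 at (-27, -7):
  S1: |49| + |-3| = 49 + 3 = 52 blocks
  S2: |46| + |22| = 46 + 22 = 68 blocks
  S3: |4| + |22| = 4 + 22 = 26 blocks
  → nearest: S3 (26 blocks)
Q2 at (20, 1):
  S1: |2| + |-11| = 2 + 11 = 13 blocks
  S2: |-1| + |14| = 1 + 14 = 15 blocks
  S3: |-43| + |14| = 43 + 14 = 57 blocks
  → nearest: S1 (13 blocks)
Q3 at (-1, 23):
  S1: |23| + |-33| = 23 + 33 = 56 blocks
  S2: |20| + |-8| = 20 + 8 = 28 blocks
  S3: |-22| + |-8| = 22 + 8 = 30 blocks
  → nearest: S2 (28 blocks)
Q4 at (14, 11):
  S1: |8| + |-21| = 8 + 21 = 29 blocks
  S2: |5| + |4| = 5 + 4 = 9 blocks
  S3: |-37| + |4| = 37 + 4 = 41 blocks
  → nearest: S2 (9 blocks)

Q1→S3; Q2→S1; Q3→S2; Q4→S2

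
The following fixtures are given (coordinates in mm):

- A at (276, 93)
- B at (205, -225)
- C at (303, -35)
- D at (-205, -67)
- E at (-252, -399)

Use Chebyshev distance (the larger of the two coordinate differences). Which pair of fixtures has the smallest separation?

Pairwise distances:
A–B: 318 mm
A–C: 128 mm
A–D: 481 mm
A–E: 528 mm
B–C: 190 mm
B–D: 410 mm
B–E: 457 mm
C–D: 508 mm
C–E: 555 mm
D–E: 332 mm
Closest pair: A–C at 128 mm.

A and C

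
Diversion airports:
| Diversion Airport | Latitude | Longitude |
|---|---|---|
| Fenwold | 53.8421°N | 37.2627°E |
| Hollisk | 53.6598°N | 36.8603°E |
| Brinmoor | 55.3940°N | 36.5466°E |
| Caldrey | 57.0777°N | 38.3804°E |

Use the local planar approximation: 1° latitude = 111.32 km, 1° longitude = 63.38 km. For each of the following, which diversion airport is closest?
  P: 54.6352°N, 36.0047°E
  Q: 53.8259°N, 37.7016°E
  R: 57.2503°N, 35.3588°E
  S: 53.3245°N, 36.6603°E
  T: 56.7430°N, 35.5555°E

P→Brinmoor; Q→Fenwold; R→Caldrey; S→Hollisk; T→Brinmoor

P at 54.6352°N, 36.0047°E:
  Fenwold: 118.9620 km
  Hollisk: 121.3698 km
  Brinmoor: 91.1852 km
  Caldrey: 310.8070 km
  → nearest: Brinmoor (91.1852 km)
Q at 53.8259°N, 37.7016°E:
  Fenwold: 27.8759 km
  Hollisk: 56.4365 km
  Brinmoor: 189.2890 km
  Caldrey: 364.5380 km
  → nearest: Fenwold (27.8759 km)
R at 57.2503°N, 35.3588°E:
  Fenwold: 398.1282 km
  Hollisk: 410.8674 km
  Brinmoor: 219.9294 km
  Caldrey: 192.4704 km
  → nearest: Caldrey (192.4704 km)
S at 53.3245°N, 36.6603°E:
  Fenwold: 69.1209 km
  Hollisk: 39.4193 km
  Brinmoor: 230.4894 km
  Caldrey: 431.7955 km
  → nearest: Hollisk (39.4193 km)
T at 56.7430°N, 35.5555°E:
  Fenwold: 340.5736 km
  Hollisk: 353.0442 km
  Brinmoor: 162.7792 km
  Caldrey: 182.8779 km
  → nearest: Brinmoor (162.7792 km)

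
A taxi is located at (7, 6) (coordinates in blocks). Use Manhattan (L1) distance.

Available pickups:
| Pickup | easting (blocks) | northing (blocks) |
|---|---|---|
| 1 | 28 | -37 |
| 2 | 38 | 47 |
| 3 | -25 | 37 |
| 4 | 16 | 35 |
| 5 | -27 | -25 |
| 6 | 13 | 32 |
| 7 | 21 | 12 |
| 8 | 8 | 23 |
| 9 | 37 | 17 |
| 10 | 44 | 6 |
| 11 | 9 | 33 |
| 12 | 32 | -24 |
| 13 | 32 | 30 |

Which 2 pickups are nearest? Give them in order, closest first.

Distances from (7, 6):
1: |21| + |-43| = 21 + 43 = 64 blocks
2: |31| + |41| = 31 + 41 = 72 blocks
3: |-32| + |31| = 32 + 31 = 63 blocks
4: |9| + |29| = 9 + 29 = 38 blocks
5: |-34| + |-31| = 34 + 31 = 65 blocks
6: |6| + |26| = 6 + 26 = 32 blocks
7: |14| + |6| = 14 + 6 = 20 blocks
8: |1| + |17| = 1 + 17 = 18 blocks
9: |30| + |11| = 30 + 11 = 41 blocks
10: |37| + |0| = 37 + 0 = 37 blocks
11: |2| + |27| = 2 + 27 = 29 blocks
12: |25| + |-30| = 25 + 30 = 55 blocks
13: |25| + |24| = 25 + 24 = 49 blocks
Sorted: 8 (18 blocks) < 7 (20 blocks) < 11 (29 blocks) < 6 (32 blocks) < …

8, 7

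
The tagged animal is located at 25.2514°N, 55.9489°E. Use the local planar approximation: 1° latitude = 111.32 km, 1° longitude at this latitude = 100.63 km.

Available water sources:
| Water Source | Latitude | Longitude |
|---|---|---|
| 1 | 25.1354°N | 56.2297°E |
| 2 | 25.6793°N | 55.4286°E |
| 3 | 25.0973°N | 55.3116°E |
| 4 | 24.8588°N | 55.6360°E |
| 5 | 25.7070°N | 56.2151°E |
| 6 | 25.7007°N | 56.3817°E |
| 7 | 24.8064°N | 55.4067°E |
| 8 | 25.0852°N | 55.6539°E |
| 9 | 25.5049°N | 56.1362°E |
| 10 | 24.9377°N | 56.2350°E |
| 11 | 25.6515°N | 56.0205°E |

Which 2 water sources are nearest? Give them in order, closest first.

Distances from 25.2514°N, 55.9489°E:
1: √((-0.1160·111.32)² + (0.2808·100.63)²) = √(166.748668 + 798.452624) = 31.0677 km
2: √((0.4279·111.32)² + (-0.5203·100.63)²) = √(2268.981570 + 2741.338069) = 70.7836 km
3: √((-0.1541·111.32)² + (-0.6373·100.63)²) = √(294.273851 + 4112.849164) = 66.3862 km
4: √((-0.3926·111.32)² + (-0.3129·100.63)²) = √(1910.059895 + 991.439167) = 53.8656 km
5: √((0.4556·111.32)² + (0.2662·100.63)²) = √(2572.253851 + 717.581193) = 57.3571 km
6: √((0.4493·111.32)² + (0.4328·100.63)²) = √(2501.607858 + 1896.834541) = 66.3208 km
7: √((-0.4450·111.32)² + (-0.5422·100.63)²) = √(2453.953999 + 2976.966667) = 73.6948 km
8: √((-0.1662·111.32)² + (-0.2950·100.63)²) = √(342.301210 + 881.249690) = 34.9793 km
9: √((0.2535·111.32)² + (0.1873·100.63)²) = √(796.346953 + 355.247066) = 33.9351 km
10: √((-0.3137·111.32)² + (0.2861·100.63)²) = √(1219.482108 + 828.878092) = 45.2588 km
11: √((0.4001·111.32)² + (0.0716·100.63)²) = √(1983.734279 + 51.913581) = 45.1182 km
Sorted: 1 (31.0677 km) < 9 (33.9351 km) < 8 (34.9793 km) < 11 (45.1182 km) < …

1, 9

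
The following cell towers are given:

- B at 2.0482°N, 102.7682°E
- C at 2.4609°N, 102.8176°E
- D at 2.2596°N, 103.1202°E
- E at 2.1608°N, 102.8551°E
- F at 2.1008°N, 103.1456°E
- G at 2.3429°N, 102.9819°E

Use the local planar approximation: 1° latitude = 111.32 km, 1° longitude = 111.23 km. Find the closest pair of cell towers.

Pairwise distances:
B–E: √((0.1126·111.32)² + (0.0869·111.23)²) = √(157.116999 + 93.429371) = 15.8287 km
D–F: √((-0.1588·111.32)² + (0.0254·111.23)²) = √(312.498107 + 7.981992) = 17.9020 km
D–G: √((0.0833·111.32)² + (-0.1383·111.23)²) = √(85.987713 + 236.640043) = 17.9618 km
C–G: √((-0.1180·111.32)² + (0.1643·111.23)²) = √(172.548191 + 333.978878) = 22.5062 km
E–G: √((0.1821·111.32)² + (0.1268·111.23)²) = √(410.928523 + 198.921801) = 24.6951 km
D–E: √((-0.0988·111.32)² + (-0.2651·111.23)²) = √(120.965155 + 869.487474) = 31.4715 km
F–G: √((0.2421·111.32)² + (-0.1637·111.23)²) = √(726.333331 + 331.544046) = 32.5250 km
E–F: √((-0.0600·111.32)² + (0.2905·111.23)²) = √(44.611713 + 1044.085701) = 32.9954 km
C–E: √((-0.3001·111.32)² + (0.0375·111.23)²) = √(1116.036468 + 17.398284) = 33.6665 km
C–D: √((-0.2013·111.32)² + (0.3026·111.23)²) = √(502.150553 + 1132.874293) = 40.4354 km
B–G: √((0.2947·111.32)² + (0.2137·111.23)²) = √(1076.233898 + 565.005817) = 40.5122 km
B–F: √((0.0526·111.32)² + (0.3774·111.23)²) = √(34.286084 + 1762.169443) = 42.3846 km
B–D: √((0.2114·111.32)² + (0.3520·111.23)²) = √(553.804348 + 1532.954277) = 45.6811 km
B–C: √((0.4127·111.32)² + (0.0494·111.23)²) = √(2110.645679 + 30.192409) = 46.2692 km
C–F: √((-0.3601·111.32)² + (0.3280·111.23)²) = √(1606.914013 + 1331.041394) = 54.2029 km
Closest pair: B–E at 15.8287 km.

B and E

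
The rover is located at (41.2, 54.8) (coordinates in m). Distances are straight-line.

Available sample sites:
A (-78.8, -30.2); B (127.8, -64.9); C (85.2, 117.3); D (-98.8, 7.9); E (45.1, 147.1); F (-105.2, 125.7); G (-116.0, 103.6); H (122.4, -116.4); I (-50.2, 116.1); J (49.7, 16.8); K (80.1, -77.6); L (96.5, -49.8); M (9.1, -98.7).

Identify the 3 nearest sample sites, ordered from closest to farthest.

Distances from (41.2, 54.8):
A: √((-120.0)² + (-85.0)²) = √(14400.000 + 7225.000) = 147.1 m
B: √((86.6)² + (-119.7)²) = √(7499.560 + 14328.090) = 147.7 m
C: √((44.0)² + (62.5)²) = √(1936.000 + 3906.250) = 76.4 m
D: √((-140.0)² + (-46.9)²) = √(19600.000 + 2199.610) = 147.6 m
E: √((3.9)² + (92.3)²) = √(15.210 + 8519.290) = 92.4 m
F: √((-146.4)² + (70.9)²) = √(21432.960 + 5026.810) = 162.7 m
G: √((-157.2)² + (48.8)²) = √(24711.840 + 2381.440) = 164.6 m
H: √((81.2)² + (-171.2)²) = √(6593.440 + 29309.440) = 189.5 m
I: √((-91.4)² + (61.3)²) = √(8353.960 + 3757.690) = 110.1 m
J: √((8.5)² + (-38.0)²) = √(72.250 + 1444.000) = 38.9 m
K: √((38.9)² + (-132.4)²) = √(1513.210 + 17529.760) = 138.0 m
L: √((55.3)² + (-104.6)²) = √(3058.090 + 10941.160) = 118.3 m
M: √((-32.1)² + (-153.5)²) = √(1030.410 + 23562.250) = 156.8 m
Sorted: J (38.9 m) < C (76.4 m) < E (92.4 m) < I (110.1 m) < L (118.3 m) < …

J, C, E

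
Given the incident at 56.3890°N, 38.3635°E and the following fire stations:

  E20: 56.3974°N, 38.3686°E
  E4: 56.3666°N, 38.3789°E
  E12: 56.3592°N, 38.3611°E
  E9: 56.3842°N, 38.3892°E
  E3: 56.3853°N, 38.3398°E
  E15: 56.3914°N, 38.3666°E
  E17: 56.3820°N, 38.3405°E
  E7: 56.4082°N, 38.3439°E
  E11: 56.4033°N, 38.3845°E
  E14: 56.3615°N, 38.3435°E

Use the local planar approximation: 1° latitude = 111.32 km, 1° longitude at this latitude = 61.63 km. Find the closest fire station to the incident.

Distances from 56.3890°N, 38.3635°E:
E20: √((0.0084·111.32)² + (0.0051·61.63)²) = √(0.874390 + 0.098793) = 0.9865 km
E4: √((-0.0224·111.32)² + (0.0154·61.63)²) = √(6.217881 + 0.900795) = 2.6681 km
E12: √((-0.0298·111.32)² + (-0.0024·61.63)²) = √(11.004718 + 0.021878) = 3.3206 km
E9: √((-0.0048·111.32)² + (0.0257·61.63)²) = √(0.285515 + 2.508711) = 1.6716 km
E3: √((-0.0037·111.32)² + (-0.0237·61.63)²) = √(0.169648 + 2.133443) = 1.5176 km
E15: √((0.0024·111.32)² + (0.0031·61.63)²) = √(0.071379 + 0.036501) = 0.3285 km
E17: √((-0.0070·111.32)² + (-0.0230·61.63)²) = √(0.607215 + 2.009278) = 1.6176 km
E7: √((0.0192·111.32)² + (-0.0196·61.63)²) = √(4.568239 + 1.459138) = 2.4551 km
E11: √((0.0143·111.32)² + (0.0210·61.63)²) = √(2.534069 + 1.675031) = 2.0516 km
E14: √((-0.0275·111.32)² + (-0.0200·61.63)²) = √(9.371558 + 1.519303) = 3.3001 km
Minimum: E15 at 0.3285 km.

E15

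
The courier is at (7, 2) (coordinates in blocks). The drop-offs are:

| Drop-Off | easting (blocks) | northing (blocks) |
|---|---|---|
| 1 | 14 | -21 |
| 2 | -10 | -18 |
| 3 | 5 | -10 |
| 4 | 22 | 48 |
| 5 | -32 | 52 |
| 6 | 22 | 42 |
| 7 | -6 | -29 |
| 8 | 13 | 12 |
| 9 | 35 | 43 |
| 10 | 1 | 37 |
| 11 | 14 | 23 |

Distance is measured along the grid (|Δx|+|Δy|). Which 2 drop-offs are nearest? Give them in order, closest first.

3, 8

Distances from (7, 2):
1: |7| + |-23| = 7 + 23 = 30 blocks
2: |-17| + |-20| = 17 + 20 = 37 blocks
3: |-2| + |-12| = 2 + 12 = 14 blocks
4: |15| + |46| = 15 + 46 = 61 blocks
5: |-39| + |50| = 39 + 50 = 89 blocks
6: |15| + |40| = 15 + 40 = 55 blocks
7: |-13| + |-31| = 13 + 31 = 44 blocks
8: |6| + |10| = 6 + 10 = 16 blocks
9: |28| + |41| = 28 + 41 = 69 blocks
10: |-6| + |35| = 6 + 35 = 41 blocks
11: |7| + |21| = 7 + 21 = 28 blocks
Sorted: 3 (14 blocks) < 8 (16 blocks) < 11 (28 blocks) < 1 (30 blocks) < …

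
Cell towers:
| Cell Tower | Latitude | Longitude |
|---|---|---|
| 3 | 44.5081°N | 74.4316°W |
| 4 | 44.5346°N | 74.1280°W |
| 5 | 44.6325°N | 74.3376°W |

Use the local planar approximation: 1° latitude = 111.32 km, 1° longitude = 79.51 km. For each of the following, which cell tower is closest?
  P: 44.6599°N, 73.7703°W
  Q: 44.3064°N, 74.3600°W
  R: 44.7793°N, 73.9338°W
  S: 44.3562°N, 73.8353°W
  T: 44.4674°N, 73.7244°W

P at 44.6599°N, 73.7703°W:
  3: √((-0.1518·111.32)² + (-0.6613·79.51)²) = √(285.555111 + 2764.652509) = 55.2287 km
  4: √((-0.1253·111.32)² + (-0.3577·79.51)²) = √(194.557751 + 808.874952) = 31.6770 km
  5: √((-0.0274·111.32)² + (-0.5673·79.51)²) = √(9.303525 + 2034.553311) = 45.2090 km
  → nearest: 4 (31.6770 km)
Q at 44.3064°N, 74.3600°W:
  3: √((0.2017·111.32)² + (-0.0716·79.51)²) = √(504.148166 + 32.409293) = 23.1637 km
  4: √((0.2282·111.32)² + (0.2320·79.51)²) = √(645.323790 + 340.266722) = 31.3941 km
  5: √((0.3261·111.32)² + (0.0224·79.51)²) = √(1317.795417 + 3.172046) = 36.3451 km
  → nearest: 3 (23.1637 km)
R at 44.7793°N, 73.9338°W:
  3: √((-0.2712·111.32)² + (-0.4978·79.51)²) = √(911.435134 + 1566.582574) = 49.7797 km
  4: √((-0.2447·111.32)² + (-0.1942·79.51)²) = √(742.017818 + 238.419602) = 31.3119 km
  5: √((-0.1468·111.32)² + (-0.4038·79.51)²) = √(267.053643 + 1030.804097) = 36.0258 km
  → nearest: 4 (31.3119 km)
S at 44.3562°N, 73.8353°W:
  3: √((0.1519·111.32)² + (-0.5963·79.51)²) = √(285.931461 + 2247.880012) = 50.3370 km
  4: √((0.1784·111.32)² + (-0.2927·79.51)²) = √(394.399264 + 541.612840) = 30.5943 km
  5: √((0.2763·111.32)² + (-0.5023·79.51)²) = √(946.037094 + 1595.033700) = 50.4090 km
  → nearest: 4 (30.5943 km)
T at 44.4674°N, 73.7244°W:
  3: √((0.0407·111.32)² + (-0.7072·79.51)²) = √(20.527460 + 3161.753521) = 56.4117 km
  4: √((0.0672·111.32)² + (-0.4036·79.51)²) = √(55.960932 + 1029.783247) = 32.9506 km
  5: √((0.1651·111.32)² + (-0.6132·79.51)²) = √(337.785141 + 2377.101901) = 52.1046 km
  → nearest: 4 (32.9506 km)

P→4; Q→3; R→4; S→4; T→4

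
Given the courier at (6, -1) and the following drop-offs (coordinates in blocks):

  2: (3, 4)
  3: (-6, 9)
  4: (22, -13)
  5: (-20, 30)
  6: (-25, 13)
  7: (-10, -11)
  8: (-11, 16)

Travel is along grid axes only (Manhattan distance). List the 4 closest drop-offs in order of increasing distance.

2, 3, 7, 4

Distances from (6, -1):
2: 8 blocks
3: 22 blocks
4: 28 blocks
5: 57 blocks
6: 45 blocks
7: 26 blocks
8: 34 blocks
Sorted: 2 (8 blocks) < 3 (22 blocks) < 7 (26 blocks) < 4 (28 blocks) < 8 (34 blocks) < 6 (45 blocks) < …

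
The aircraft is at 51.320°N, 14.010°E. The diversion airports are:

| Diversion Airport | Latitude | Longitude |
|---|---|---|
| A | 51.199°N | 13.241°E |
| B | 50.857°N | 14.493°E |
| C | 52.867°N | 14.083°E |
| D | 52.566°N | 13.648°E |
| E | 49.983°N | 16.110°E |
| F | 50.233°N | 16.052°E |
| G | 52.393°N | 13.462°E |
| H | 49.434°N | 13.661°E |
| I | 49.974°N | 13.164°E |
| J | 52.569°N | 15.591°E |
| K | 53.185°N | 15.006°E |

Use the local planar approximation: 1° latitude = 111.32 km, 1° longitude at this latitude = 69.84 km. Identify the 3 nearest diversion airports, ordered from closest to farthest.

A, B, G

Distances from 51.320°N, 14.010°E:
A: √((-0.121·111.32)² + (-0.769·69.84)²) = √(181.43336 + 2884.43755) = 55.370 km
B: √((-0.463·111.32)² + (0.483·69.84)²) = √(2656.49117 + 1137.89640) = 61.599 km
C: √((1.547·111.32)² + (0.073·69.84)²) = √(29656.98672 + 25.99287) = 172.287 km
D: √((1.246·111.32)² + (-0.362·69.84)²) = √(19238.99935 + 639.18357) = 140.990 km
E: √((-1.337·111.32)² + (2.100·69.84)²) = √(22151.80960 + 21510.32890) = 208.955 km
F: √((-1.087·111.32)² + (2.042·69.84)²) = √(14642.17130 + 20338.54763) = 187.031 km
G: √((1.073·111.32)² + (-0.548·69.84)²) = √(14267.43292 + 1464.77048) = 125.428 km
H: √((-1.886·111.32)² + (-0.349·69.84)²) = √(44078.80095 + 594.09968) = 211.360 km
I: √((-1.346·111.32)² + (-0.846·69.84)²) = √(22451.04266 + 3490.99468) = 161.065 km
J: √((1.249·111.32)² + (1.581·69.84)²) = √(19331.75454 + 12191.92272) = 177.549 km
K: √((1.865·111.32)² + (0.996·69.84)²) = √(43102.65950 + 4838.68264) = 218.955 km
Sorted: A (55.370 km) < B (61.599 km) < G (125.428 km) < D (140.990 km) < I (161.065 km) < …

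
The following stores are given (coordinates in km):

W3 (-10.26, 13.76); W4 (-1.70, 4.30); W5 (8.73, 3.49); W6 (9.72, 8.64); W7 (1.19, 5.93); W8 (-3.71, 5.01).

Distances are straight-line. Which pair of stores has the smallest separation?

W4 and W8

Pairwise distances:
W4–W8: 2.13 km
W4–W7: 3.32 km
W7–W8: 4.99 km
W5–W6: 5.24 km
W5–W7: 7.92 km
W6–W7: 8.95 km
W4–W5: 10.46 km
W3–W8: 10.93 km
W4–W6: 12.22 km
W5–W8: 12.53 km
W3–W4: 12.76 km
W3–W7: 13.87 km
W6–W8: 13.91 km
W3–W6: 20.63 km
W3–W5: 21.59 km
Closest pair: W4–W8 at 2.13 km.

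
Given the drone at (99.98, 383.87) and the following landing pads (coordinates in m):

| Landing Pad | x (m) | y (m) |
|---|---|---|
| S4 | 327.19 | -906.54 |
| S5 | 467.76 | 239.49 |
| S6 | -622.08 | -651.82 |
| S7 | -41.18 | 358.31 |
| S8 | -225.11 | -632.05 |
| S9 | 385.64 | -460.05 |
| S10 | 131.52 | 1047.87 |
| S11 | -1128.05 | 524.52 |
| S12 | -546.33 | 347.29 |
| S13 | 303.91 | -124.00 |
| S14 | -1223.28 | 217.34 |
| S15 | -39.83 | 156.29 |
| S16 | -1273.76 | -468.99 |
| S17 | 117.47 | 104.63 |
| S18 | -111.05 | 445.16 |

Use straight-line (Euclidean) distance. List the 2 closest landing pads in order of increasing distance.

Distances from (99.98, 383.87):
S4: √((227.21)² + (-1290.41)²) = √(51624.3841 + 1665157.9681) = 1310.26 m
S5: √((367.78)² + (-144.38)²) = √(135262.1284 + 20845.5844) = 395.10 m
S6: √((-722.06)² + (-1035.69)²) = √(521370.6436 + 1072653.7761) = 1262.55 m
S7: √((-141.16)² + (-25.56)²) = √(19926.1456 + 653.3136) = 143.46 m
S8: √((-325.09)² + (-1015.92)²) = √(105683.5081 + 1032093.4464) = 1066.67 m
S9: √((285.66)² + (-843.92)²) = √(81601.6356 + 712200.9664) = 890.96 m
S10: √((31.54)² + (664.00)²) = √(994.7716 + 440896.0000) = 664.75 m
S11: √((-1228.03)² + (140.65)²) = √(1508057.6809 + 19782.4225) = 1236.06 m
S12: √((-646.31)² + (-36.58)²) = √(417716.6161 + 1338.0964) = 647.34 m
S13: √((203.93)² + (-507.87)²) = √(41587.4449 + 257931.9369) = 547.28 m
S14: √((-1323.26)² + (-166.53)²) = √(1751017.0276 + 27732.2409) = 1333.70 m
S15: √((-139.81)² + (-227.58)²) = √(19546.8361 + 51792.6564) = 267.09 m
S16: √((-1373.74)² + (-852.86)²) = √(1887161.5876 + 727370.1796) = 1616.95 m
S17: √((17.49)² + (-279.24)²) = √(305.9001 + 77974.9776) = 279.79 m
S18: √((-211.03)² + (61.29)²) = √(44533.6609 + 3756.4641) = 219.75 m
Sorted: S7 (143.46 m) < S18 (219.75 m) < S15 (267.09 m) < S17 (279.79 m) < …

S7, S18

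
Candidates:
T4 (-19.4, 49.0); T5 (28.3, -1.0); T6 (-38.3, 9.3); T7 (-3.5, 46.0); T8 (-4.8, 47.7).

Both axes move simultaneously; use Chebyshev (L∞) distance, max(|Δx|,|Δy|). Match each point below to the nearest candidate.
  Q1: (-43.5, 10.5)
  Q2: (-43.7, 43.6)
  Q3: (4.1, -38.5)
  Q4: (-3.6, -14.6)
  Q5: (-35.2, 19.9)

Q1→T6; Q2→T4; Q3→T5; Q4→T5; Q5→T6

Q1 at (-43.5, 10.5):
  T4: max(|24.1|, |38.5|) = 38.5
  T5: max(|71.8|, |-11.5|) = 71.8
  T6: max(|5.2|, |-1.2|) = 5.2
  T7: max(|40.0|, |35.5|) = 40.0
  T8: max(|38.7|, |37.2|) = 38.7
  → nearest: T6 (5.2)
Q2 at (-43.7, 43.6):
  T4: max(|24.3|, |5.4|) = 24.3
  T5: max(|72.0|, |-44.6|) = 72.0
  T6: max(|5.4|, |-34.3|) = 34.3
  T7: max(|40.2|, |2.4|) = 40.2
  T8: max(|38.9|, |4.1|) = 38.9
  → nearest: T4 (24.3)
Q3 at (4.1, -38.5):
  T4: max(|-23.5|, |87.5|) = 87.5
  T5: max(|24.2|, |37.5|) = 37.5
  T6: max(|-42.4|, |47.8|) = 47.8
  T7: max(|-7.6|, |84.5|) = 84.5
  T8: max(|-8.9|, |86.2|) = 86.2
  → nearest: T5 (37.5)
Q4 at (-3.6, -14.6):
  T4: max(|-15.8|, |63.6|) = 63.6
  T5: max(|31.9|, |13.6|) = 31.9
  T6: max(|-34.7|, |23.9|) = 34.7
  T7: max(|0.1|, |60.6|) = 60.6
  T8: max(|-1.2|, |62.3|) = 62.3
  → nearest: T5 (31.9)
Q5 at (-35.2, 19.9):
  T4: max(|15.8|, |29.1|) = 29.1
  T5: max(|63.5|, |-20.9|) = 63.5
  T6: max(|-3.1|, |-10.6|) = 10.6
  T7: max(|31.7|, |26.1|) = 31.7
  T8: max(|30.4|, |27.8|) = 30.4
  → nearest: T6 (10.6)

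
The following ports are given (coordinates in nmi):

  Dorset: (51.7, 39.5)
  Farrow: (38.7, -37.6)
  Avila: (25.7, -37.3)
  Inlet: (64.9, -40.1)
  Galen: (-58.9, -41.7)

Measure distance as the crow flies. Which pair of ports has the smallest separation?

Pairwise distances:
Farrow–Avila: 13.0 nmi
Farrow–Inlet: 26.3 nmi
Avila–Inlet: 39.3 nmi
Dorset–Farrow: 78.2 nmi
Dorset–Inlet: 80.7 nmi
Dorset–Avila: 81.1 nmi
Avila–Galen: 84.7 nmi
Farrow–Galen: 97.7 nmi
Inlet–Galen: 123.8 nmi
Dorset–Galen: 137.2 nmi
Closest pair: Farrow–Avila at 13.0 nmi.

Farrow and Avila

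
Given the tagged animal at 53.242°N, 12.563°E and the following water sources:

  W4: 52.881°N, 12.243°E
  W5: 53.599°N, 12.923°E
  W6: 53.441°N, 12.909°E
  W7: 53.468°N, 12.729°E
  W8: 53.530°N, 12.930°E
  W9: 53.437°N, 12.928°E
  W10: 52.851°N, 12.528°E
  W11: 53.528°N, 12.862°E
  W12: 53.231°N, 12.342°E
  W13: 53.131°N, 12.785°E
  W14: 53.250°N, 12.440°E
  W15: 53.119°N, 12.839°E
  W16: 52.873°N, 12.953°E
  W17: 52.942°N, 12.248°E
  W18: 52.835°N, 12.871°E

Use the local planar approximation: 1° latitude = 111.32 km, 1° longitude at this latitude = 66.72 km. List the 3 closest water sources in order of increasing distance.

Distances from 53.242°N, 12.563°E:
W4: 45.506 km
W5: 46.436 km
W6: 31.995 km
W7: 27.488 km
W8: 40.341 km
W9: 32.623 km
W10: 43.589 km
W11: 37.571 km
W12: 14.796 km
W13: 19.289 km
W14: 8.255 km
W15: 22.947 km
W16: 48.625 km
W17: 39.459 km
W18: 49.750 km
Sorted: W14 (8.255 km) < W12 (14.796 km) < W13 (19.289 km) < W15 (22.947 km) < W7 (27.488 km) < …

W14, W12, W13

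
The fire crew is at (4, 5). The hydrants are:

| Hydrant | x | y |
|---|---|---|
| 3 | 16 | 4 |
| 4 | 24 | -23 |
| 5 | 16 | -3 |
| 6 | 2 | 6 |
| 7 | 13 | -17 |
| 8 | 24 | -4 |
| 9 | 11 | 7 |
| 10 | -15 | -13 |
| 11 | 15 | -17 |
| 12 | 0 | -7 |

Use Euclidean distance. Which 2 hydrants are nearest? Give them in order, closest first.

6, 9

Distances from (4, 5):
3: √((12)² + (-1)²) = √(144.000 + 1.000) = 12.0
4: √((20)² + (-28)²) = √(400.000 + 784.000) = 34.4
5: √((12)² + (-8)²) = √(144.000 + 64.000) = 14.4
6: √((-2)² + (1)²) = √(4.000 + 1.000) = 2.2
7: √((9)² + (-22)²) = √(81.000 + 484.000) = 23.8
8: √((20)² + (-9)²) = √(400.000 + 81.000) = 21.9
9: √((7)² + (2)²) = √(49.000 + 4.000) = 7.3
10: √((-19)² + (-18)²) = √(361.000 + 324.000) = 26.2
11: √((11)² + (-22)²) = √(121.000 + 484.000) = 24.6
12: √((-4)² + (-12)²) = √(16.000 + 144.000) = 12.6
Sorted: 6 (2.2) < 9 (7.3) < 3 (12.0) < 12 (12.6) < …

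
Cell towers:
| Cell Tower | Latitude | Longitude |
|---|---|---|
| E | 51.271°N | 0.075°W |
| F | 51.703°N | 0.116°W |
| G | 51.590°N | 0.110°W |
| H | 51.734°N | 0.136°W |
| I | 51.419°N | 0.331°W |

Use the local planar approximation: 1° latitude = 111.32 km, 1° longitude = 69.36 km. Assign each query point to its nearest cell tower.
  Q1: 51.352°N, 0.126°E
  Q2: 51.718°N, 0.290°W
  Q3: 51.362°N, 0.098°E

Q1→E; Q2→H; Q3→E

Q1 at 51.352°N, 0.126°E:
  E: √((-0.081·111.32)² + (-0.201·69.36)²) = √(81.30485 + 194.36152) = 16.603 km
  F: √((0.351·111.32)² + (-0.242·69.36)²) = √(1526.72434 + 281.74025) = 42.526 km
  G: √((0.238·111.32)² + (-0.236·69.36)²) = √(701.94051 + 267.94285) = 31.143 km
  H: √((0.382·111.32)² + (-0.262·69.36)²) = √(1808.31099 + 330.23321) = 46.244 km
  I: √((0.067·111.32)² + (-0.457·69.36)²) = √(55.62833 + 1004.73277) = 32.563 km
  → nearest: E (16.603 km)
Q2 at 51.718°N, 0.290°W:
  E: √((-0.447·111.32)² + (0.215·69.36)²) = √(2476.06158 + 222.37967) = 51.947 km
  F: √((-0.015·111.32)² + (0.174·69.36)²) = √(2.78823 + 145.65207) = 12.184 km
  G: √((-0.128·111.32)² + (0.180·69.36)²) = √(203.03286 + 155.87023) = 18.945 km
  H: √((0.016·111.32)² + (0.154·69.36)²) = √(3.17239 + 114.09316) = 10.829 km
  I: √((-0.299·111.32)² + (-0.041·69.36)²) = √(1107.86992 + 8.08697) = 33.406 km
  → nearest: H (10.829 km)
Q3 at 51.362°N, 0.098°E:
  E: √((-0.091·111.32)² + (-0.173·69.36)²) = √(102.61933 + 143.98272) = 15.704 km
  F: √((0.341·111.32)² + (-0.214·69.36)²) = √(1440.97071 + 220.31584) = 40.759 km
  G: √((0.228·111.32)² + (-0.208·69.36)²) = √(644.19313 + 208.13487) = 29.195 km
  H: √((0.372·111.32)² + (-0.234·69.36)²) = √(1714.87423 + 263.42069) = 44.478 km
  I: √((0.057·111.32)² + (-0.429·69.36)²) = √(40.26207 + 885.38621) = 30.424 km
  → nearest: E (15.704 km)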